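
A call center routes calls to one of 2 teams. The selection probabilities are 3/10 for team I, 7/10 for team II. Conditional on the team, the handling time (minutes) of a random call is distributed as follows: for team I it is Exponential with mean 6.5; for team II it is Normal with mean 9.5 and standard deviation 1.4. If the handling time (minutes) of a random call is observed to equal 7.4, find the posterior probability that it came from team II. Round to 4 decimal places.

0.8141

Likelihoods f(7.4 | ·): I: 0.0492787; II: 0.0925126.
Posterior ∝ prior × likelihood. Numerator for II: 0.7·0.0925126 = 0.0647588.
Normalizing constant: 0.3·0.0492787 + 0.7·0.0925126 = 0.0795424.
P(II | observation) = 0.0647588 / 0.0795424 = 0.814142.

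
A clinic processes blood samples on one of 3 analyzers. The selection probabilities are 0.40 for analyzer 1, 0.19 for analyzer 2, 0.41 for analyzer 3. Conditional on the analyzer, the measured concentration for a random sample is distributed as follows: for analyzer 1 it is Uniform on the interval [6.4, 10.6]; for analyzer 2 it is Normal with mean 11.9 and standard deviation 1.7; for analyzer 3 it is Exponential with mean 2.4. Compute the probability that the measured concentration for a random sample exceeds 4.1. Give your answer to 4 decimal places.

0.6643

Conditional on each analyzer, P(X > 4.1): 1: 1; 2: 0.999998; 3: 0.181167.
By total probability, P(X > 4.1) = 0.4·1 + 0.19·0.999998 + 0.41·0.181167 = 0.664278.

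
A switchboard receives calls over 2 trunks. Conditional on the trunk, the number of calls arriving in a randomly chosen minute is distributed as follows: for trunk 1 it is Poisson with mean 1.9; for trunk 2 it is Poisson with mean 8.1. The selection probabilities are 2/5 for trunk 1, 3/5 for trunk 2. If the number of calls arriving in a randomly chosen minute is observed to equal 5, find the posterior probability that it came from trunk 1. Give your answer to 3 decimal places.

0.189

Likelihoods P(X=5 | ·): 1: 0.0308622; 2: 0.088198.
Posterior ∝ prior × likelihood. Numerator for 1: 0.4·0.0308622 = 0.0123449.
Normalizing constant: 0.4·0.0308622 + 0.6·0.088198 = 0.0652637.
P(1 | observation) = 0.0123449 / 0.0652637 = 0.189154.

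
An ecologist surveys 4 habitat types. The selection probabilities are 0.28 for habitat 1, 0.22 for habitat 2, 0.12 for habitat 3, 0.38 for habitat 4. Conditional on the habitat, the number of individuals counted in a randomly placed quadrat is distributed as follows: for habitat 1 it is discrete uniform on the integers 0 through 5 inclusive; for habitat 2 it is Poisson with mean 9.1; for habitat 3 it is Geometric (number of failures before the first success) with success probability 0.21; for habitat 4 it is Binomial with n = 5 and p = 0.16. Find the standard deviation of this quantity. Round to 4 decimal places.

Per component, 1: μ=2.5, E[X²]=9.16667; 2: μ=9.1, E[X²]=91.91; 3: μ=3.7619, E[X²]=32.0658; 4: μ=0.8, E[X²]=1.312.
E[X] = 0.28·2.5 + 0.22·9.1 + 0.12·3.7619 + 0.38·0.8 = 3.45743.
E[X²] = 0.28·9.16667 + 0.22·91.91 + 0.12·32.0658 + 0.38·1.312 = 27.1333.
Var(X) = E[X²] − (E[X])² = 27.1333 − 11.9538 = 15.1795.
SD(X) = √15.1795 = 3.89609.

3.8961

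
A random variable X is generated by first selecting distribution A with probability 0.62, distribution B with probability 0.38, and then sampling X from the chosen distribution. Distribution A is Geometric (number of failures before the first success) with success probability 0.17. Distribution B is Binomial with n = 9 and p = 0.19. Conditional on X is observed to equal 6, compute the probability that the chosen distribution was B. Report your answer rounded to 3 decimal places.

Likelihoods P(X=6 | ·): A: 0.0555799; B: 0.00210018.
Posterior ∝ prior × likelihood. Numerator for B: 0.38·0.00210018 = 0.000798067.
Normalizing constant: 0.62·0.0555799 + 0.38·0.00210018 = 0.0352576.
P(B | observation) = 0.000798067 / 0.0352576 = 0.0226353.

0.023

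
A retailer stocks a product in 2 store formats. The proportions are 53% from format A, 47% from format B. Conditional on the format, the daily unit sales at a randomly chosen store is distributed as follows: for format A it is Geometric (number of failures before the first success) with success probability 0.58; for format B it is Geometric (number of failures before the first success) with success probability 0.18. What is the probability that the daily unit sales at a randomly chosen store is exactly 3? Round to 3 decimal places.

Conditional on each format, P(X = 3): A: 0.042971; B: 0.0992462.
By total probability, P(X = 3) = 0.53·0.042971 + 0.47·0.0992462 = 0.0694204.

0.069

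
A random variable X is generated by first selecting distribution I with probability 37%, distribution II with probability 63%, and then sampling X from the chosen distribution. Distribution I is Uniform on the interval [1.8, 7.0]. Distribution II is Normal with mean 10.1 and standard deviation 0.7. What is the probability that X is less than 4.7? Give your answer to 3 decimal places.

Conditional on each component, P(X < 4.7): I: 0.557692; II: 6.10623e-15.
By total probability, P(X < 4.7) = 0.37·0.557692 + 0.63·6.10623e-15 = 0.206346.

0.206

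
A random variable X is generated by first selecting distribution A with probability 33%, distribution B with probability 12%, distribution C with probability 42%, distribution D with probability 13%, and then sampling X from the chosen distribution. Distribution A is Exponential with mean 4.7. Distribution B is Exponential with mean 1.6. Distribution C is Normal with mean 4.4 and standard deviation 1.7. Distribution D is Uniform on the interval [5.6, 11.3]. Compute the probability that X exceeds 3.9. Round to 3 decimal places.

Conditional on each component, P(X > 3.9): A: 0.436142; B: 0.087379; C: 0.615666; D: 1.
By total probability, P(X > 3.9) = 0.33·0.436142 + 0.12·0.087379 + 0.42·0.615666 + 0.13·1 = 0.542992.

0.543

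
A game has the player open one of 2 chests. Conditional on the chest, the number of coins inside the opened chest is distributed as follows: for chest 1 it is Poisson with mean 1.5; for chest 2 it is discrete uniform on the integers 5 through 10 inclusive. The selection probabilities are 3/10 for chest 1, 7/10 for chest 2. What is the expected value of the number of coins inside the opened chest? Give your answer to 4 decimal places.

5.7000

Component means — 1: 1.5; 2: 7.5.
E[X] = 0.3·1.5 + 0.7·7.5 = 5.7.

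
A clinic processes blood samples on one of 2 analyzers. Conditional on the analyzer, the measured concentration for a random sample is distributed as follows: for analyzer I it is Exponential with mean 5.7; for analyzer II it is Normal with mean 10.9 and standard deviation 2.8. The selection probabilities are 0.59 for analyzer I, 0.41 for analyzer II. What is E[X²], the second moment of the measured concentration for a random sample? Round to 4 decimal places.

90.2647

For each component E[X²] = Var + (mean)², giving I: 64.98; II: 126.65.
Overall E[X²] = 0.59·64.98 + 0.41·126.65 = 90.2647.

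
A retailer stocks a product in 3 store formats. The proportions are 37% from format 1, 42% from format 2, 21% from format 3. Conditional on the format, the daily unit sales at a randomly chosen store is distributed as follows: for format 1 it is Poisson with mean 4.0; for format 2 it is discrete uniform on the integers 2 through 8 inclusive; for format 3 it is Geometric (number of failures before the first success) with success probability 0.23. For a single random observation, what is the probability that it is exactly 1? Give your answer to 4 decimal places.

Conditional on each format, P(X = 1): 1: 0.0732626; 2: 0; 3: 0.1771.
By total probability, P(X = 1) = 0.37·0.0732626 + 0.42·0 + 0.21·0.1771 = 0.0642981.

0.0643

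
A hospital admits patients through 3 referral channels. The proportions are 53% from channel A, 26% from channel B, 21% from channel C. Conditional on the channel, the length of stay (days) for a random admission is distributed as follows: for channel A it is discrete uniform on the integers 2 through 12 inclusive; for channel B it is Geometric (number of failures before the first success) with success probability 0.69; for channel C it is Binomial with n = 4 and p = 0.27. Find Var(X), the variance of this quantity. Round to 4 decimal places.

Per component, A: μ=7, E[X²]=59; B: μ=0.449275, E[X²]=0.852972; C: μ=1.08, E[X²]=1.9548.
E[X] = 0.53·7 + 0.26·0.449275 + 0.21·1.08 = 4.05361.
E[X²] = 0.53·59 + 0.26·0.852972 + 0.21·1.9548 = 31.9023.
Var(X) = E[X²] − (E[X])² = 31.9023 − 16.4318 = 15.4705.

15.4705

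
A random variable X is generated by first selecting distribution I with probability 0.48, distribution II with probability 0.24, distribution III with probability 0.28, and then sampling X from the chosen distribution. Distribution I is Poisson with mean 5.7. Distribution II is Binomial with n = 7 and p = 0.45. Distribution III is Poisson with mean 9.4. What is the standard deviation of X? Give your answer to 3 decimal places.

3.316

Per component, I: μ=5.7, E[X²]=38.19; II: μ=3.15, E[X²]=11.655; III: μ=9.4, E[X²]=97.76.
E[X] = 0.48·5.7 + 0.24·3.15 + 0.28·9.4 = 6.124.
E[X²] = 0.48·38.19 + 0.24·11.655 + 0.28·97.76 = 48.5012.
Var(X) = E[X²] − (E[X])² = 48.5012 − 37.5034 = 10.9978.
SD(X) = √10.9978 = 3.3163.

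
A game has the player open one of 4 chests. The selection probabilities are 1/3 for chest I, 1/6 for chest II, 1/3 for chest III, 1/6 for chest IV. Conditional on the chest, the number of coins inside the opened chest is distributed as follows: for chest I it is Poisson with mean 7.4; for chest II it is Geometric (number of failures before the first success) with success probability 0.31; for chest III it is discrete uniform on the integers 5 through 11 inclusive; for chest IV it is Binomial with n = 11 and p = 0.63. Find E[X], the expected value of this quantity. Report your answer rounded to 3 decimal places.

6.659

Component means — I: 7.4; II: 2.22581; III: 8; IV: 6.93.
E[X] = 0.333333·7.4 + 0.166667·2.22581 + 0.333333·8 + 0.166667·6.93 = 6.6593.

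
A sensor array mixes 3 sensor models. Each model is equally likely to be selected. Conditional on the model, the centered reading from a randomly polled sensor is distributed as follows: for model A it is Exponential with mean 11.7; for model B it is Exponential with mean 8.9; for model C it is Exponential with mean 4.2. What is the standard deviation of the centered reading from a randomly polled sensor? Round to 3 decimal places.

9.354

Per component, A: μ=11.7, E[X²]=273.78; B: μ=8.9, E[X²]=158.42; C: μ=4.2, E[X²]=35.28.
E[X] = 0.333333·11.7 + 0.333333·8.9 + 0.333333·4.2 = 8.26667.
E[X²] = 0.333333·273.78 + 0.333333·158.42 + 0.333333·35.28 = 155.827.
Var(X) = E[X²] − (E[X])² = 155.827 − 68.3378 = 87.4889.
SD(X) = √87.4889 = 9.35355.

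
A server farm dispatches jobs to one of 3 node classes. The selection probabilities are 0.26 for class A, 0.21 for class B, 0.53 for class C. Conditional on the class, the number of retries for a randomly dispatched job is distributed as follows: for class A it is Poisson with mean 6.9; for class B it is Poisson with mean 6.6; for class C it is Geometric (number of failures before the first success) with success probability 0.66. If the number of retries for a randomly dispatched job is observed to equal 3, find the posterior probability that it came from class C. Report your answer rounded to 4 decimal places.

0.3290

Likelihoods P(X=3 | ·): A: 0.0551778; B: 0.0651834; C: 0.0259406.
Posterior ∝ prior × likelihood. Numerator for C: 0.53·0.0259406 = 0.0137485.
Normalizing constant: 0.26·0.0551778 + 0.21·0.0651834 + 0.53·0.0259406 = 0.0417833.
P(C | observation) = 0.0137485 / 0.0417833 = 0.329044.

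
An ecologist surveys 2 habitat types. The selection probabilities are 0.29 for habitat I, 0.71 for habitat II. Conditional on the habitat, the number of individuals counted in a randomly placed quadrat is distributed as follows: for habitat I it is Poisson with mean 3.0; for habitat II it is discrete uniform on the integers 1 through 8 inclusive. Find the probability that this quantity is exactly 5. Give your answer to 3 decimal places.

Conditional on each habitat, P(X = 5): I: 0.100819; II: 0.125.
By total probability, P(X = 5) = 0.29·0.100819 + 0.71·0.125 = 0.117987.

0.118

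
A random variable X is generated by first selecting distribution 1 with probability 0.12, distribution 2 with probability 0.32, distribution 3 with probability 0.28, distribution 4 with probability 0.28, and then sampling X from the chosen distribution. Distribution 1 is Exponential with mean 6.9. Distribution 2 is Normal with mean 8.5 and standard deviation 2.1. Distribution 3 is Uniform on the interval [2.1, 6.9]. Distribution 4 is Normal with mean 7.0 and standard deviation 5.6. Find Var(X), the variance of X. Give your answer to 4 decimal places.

Per component, 1: μ=6.9, E[X²]=95.22; 2: μ=8.5, E[X²]=76.66; 3: μ=4.5, E[X²]=22.17; 4: μ=7, E[X²]=80.36.
E[X] = 0.12·6.9 + 0.32·8.5 + 0.28·4.5 + 0.28·7 = 6.768.
E[X²] = 0.12·95.22 + 0.32·76.66 + 0.28·22.17 + 0.28·80.36 = 64.666.
Var(X) = E[X²] − (E[X])² = 64.666 − 45.8058 = 18.8602.

18.8602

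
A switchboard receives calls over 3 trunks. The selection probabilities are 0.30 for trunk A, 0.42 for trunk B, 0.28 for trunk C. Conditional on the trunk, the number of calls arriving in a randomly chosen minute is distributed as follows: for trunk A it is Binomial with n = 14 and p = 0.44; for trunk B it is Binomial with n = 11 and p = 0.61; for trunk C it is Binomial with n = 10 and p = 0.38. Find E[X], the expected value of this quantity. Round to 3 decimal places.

5.730

Component means — A: 6.16; B: 6.71; C: 3.8.
E[X] = 0.3·6.16 + 0.42·6.71 + 0.28·3.8 = 5.7302.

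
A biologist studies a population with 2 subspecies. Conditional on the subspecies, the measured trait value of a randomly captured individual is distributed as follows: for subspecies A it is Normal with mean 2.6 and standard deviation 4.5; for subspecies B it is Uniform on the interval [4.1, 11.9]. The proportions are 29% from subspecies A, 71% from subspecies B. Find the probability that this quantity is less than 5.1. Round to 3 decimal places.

Conditional on each subspecies, P(X < 5.1): A: 0.710743; B: 0.128205.
By total probability, P(X < 5.1) = 0.29·0.710743 + 0.71·0.128205 = 0.297141.

0.297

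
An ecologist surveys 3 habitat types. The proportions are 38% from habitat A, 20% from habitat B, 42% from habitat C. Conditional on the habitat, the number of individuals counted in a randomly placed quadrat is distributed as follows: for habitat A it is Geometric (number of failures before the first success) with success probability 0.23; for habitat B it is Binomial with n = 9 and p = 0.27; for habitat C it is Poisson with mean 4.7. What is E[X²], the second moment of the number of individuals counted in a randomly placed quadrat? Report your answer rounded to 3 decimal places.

22.578

For each component E[X²] = Var + (mean)², giving A: 25.7637; B: 7.6788; C: 26.79.
Overall E[X²] = 0.38·25.7637 + 0.2·7.6788 + 0.42·26.79 = 22.5778.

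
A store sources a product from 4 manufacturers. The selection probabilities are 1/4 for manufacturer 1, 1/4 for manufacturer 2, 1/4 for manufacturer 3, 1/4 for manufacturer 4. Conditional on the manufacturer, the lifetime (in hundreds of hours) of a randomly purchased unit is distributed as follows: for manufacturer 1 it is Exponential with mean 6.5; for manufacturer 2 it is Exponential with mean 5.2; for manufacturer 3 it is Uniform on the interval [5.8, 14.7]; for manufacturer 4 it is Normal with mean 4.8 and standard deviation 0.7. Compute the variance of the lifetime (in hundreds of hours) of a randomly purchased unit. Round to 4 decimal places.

Per component, 1: μ=6.5, E[X²]=84.5; 2: μ=5.2, E[X²]=54.08; 3: μ=10.25, E[X²]=111.663; 4: μ=4.8, E[X²]=23.53.
E[X] = 0.25·6.5 + 0.25·5.2 + 0.25·10.25 + 0.25·4.8 = 6.6875.
E[X²] = 0.25·84.5 + 0.25·54.08 + 0.25·111.663 + 0.25·23.53 = 68.4433.
Var(X) = E[X²] − (E[X])² = 68.4433 − 44.7227 = 23.7207.

23.7207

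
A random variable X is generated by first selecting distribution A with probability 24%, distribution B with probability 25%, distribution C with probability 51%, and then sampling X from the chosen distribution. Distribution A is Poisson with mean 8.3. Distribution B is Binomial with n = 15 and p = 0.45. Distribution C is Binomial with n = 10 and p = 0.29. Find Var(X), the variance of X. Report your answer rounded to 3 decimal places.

Per component, A: μ=8.3, E[X²]=77.19; B: μ=6.75, E[X²]=49.275; C: μ=2.9, E[X²]=10.469.
E[X] = 0.24·8.3 + 0.25·6.75 + 0.51·2.9 = 5.1585.
E[X²] = 0.24·77.19 + 0.25·49.275 + 0.51·10.469 = 36.1835.
Var(X) = E[X²] − (E[X])² = 36.1835 − 26.6101 = 9.57342.

9.573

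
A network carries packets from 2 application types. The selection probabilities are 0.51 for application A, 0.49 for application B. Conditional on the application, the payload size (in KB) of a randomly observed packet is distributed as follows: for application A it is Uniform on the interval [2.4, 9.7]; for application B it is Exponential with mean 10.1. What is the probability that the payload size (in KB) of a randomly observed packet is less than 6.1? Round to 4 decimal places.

Conditional on each application, P(X < 6.1): A: 0.506849; B: 0.453358.
By total probability, P(X < 6.1) = 0.51·0.506849 + 0.49·0.453358 = 0.480638.

0.4806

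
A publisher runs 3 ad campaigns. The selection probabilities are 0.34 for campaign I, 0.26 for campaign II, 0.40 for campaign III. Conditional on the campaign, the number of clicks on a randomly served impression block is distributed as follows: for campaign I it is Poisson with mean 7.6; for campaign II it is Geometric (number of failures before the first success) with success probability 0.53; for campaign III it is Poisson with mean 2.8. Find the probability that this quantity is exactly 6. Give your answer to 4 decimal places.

0.0633

Conditional on each campaign, P(X = 6): I: 0.13394; II: 0.00571298; III: 0.0406997.
By total probability, P(X = 6) = 0.34·0.13394 + 0.26·0.00571298 + 0.4·0.0406997 = 0.0633049.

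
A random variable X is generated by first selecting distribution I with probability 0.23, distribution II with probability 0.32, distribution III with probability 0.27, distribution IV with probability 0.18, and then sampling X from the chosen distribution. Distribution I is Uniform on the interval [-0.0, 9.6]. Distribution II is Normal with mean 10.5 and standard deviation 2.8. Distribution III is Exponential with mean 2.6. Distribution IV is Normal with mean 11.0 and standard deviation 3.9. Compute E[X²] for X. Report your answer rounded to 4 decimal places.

For each component E[X²] = Var + (mean)², giving I: 30.72; II: 118.09; III: 13.52; IV: 136.21.
Overall E[X²] = 0.23·30.72 + 0.32·118.09 + 0.27·13.52 + 0.18·136.21 = 73.0226.

73.0226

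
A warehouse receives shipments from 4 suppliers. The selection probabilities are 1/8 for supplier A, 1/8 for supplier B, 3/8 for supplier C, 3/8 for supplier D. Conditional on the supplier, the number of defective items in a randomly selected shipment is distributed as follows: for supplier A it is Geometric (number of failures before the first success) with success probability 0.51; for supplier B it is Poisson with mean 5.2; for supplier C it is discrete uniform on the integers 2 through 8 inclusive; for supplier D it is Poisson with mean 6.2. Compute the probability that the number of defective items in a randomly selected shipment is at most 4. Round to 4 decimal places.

0.4301

Conditional on each supplier, P(X ≤ 4): A: 0.971752; B: 0.406128; C: 0.428571; D: 0.259177.
By total probability, P(X ≤ 4) = 0.125·0.971752 + 0.125·0.406128 + 0.375·0.428571 + 0.375·0.259177 = 0.430141.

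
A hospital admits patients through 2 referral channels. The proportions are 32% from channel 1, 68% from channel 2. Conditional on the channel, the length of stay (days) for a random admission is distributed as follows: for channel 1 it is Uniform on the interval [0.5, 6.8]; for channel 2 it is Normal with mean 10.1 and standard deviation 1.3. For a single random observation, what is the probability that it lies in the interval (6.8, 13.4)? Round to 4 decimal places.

Conditional on each channel, P(6.8 < X < 13.4): 1: 0; 2: 0.988866.
By total probability, P(6.8 < X < 13.4) = 0.32·0 + 0.68·0.988866 = 0.672429.

0.6724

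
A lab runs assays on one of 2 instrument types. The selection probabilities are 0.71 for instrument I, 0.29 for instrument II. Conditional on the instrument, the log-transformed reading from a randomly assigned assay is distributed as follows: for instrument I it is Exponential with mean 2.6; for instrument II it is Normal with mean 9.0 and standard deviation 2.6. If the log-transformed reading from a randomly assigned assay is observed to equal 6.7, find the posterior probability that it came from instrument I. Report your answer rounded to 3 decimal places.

Likelihoods f(6.7 | ·): I: 0.0292337; II: 0.103755.
Posterior ∝ prior × likelihood. Numerator for I: 0.71·0.0292337 = 0.0207559.
Normalizing constant: 0.71·0.0292337 + 0.29·0.103755 = 0.0508449.
P(I | observation) = 0.0207559 / 0.0508449 = 0.40822.

0.408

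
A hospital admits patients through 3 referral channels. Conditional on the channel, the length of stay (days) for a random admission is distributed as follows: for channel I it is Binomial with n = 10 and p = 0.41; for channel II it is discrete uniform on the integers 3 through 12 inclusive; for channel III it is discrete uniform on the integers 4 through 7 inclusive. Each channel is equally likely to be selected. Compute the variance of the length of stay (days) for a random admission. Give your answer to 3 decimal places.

Per component, I: μ=4.1, E[X²]=19.229; II: μ=7.5, E[X²]=64.5; III: μ=5.5, E[X²]=31.5.
E[X] = 0.333333·4.1 + 0.333333·7.5 + 0.333333·5.5 = 5.7.
E[X²] = 0.333333·19.229 + 0.333333·64.5 + 0.333333·31.5 = 38.4097.
Var(X) = E[X²] − (E[X])² = 38.4097 − 32.49 = 5.91967.

5.920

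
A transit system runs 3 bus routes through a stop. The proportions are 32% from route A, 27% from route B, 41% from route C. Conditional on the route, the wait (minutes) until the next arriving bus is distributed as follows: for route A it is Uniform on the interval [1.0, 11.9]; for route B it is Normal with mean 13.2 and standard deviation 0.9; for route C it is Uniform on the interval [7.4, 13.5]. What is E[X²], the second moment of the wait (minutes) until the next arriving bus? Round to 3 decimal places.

109.789

For each component E[X²] = Var + (mean)², giving A: 51.5033; B: 175.05; C: 112.303.
Overall E[X²] = 0.32·51.5033 + 0.27·175.05 + 0.41·112.303 = 109.789.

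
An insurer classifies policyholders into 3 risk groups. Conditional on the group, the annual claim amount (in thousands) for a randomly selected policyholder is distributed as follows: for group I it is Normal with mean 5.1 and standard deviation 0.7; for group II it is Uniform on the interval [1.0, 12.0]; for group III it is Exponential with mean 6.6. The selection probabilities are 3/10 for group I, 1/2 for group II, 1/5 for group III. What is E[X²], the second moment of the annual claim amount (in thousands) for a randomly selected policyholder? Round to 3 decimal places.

51.541

For each component E[X²] = Var + (mean)², giving I: 26.5; II: 52.3333; III: 87.12.
Overall E[X²] = 0.3·26.5 + 0.5·52.3333 + 0.2·87.12 = 51.5407.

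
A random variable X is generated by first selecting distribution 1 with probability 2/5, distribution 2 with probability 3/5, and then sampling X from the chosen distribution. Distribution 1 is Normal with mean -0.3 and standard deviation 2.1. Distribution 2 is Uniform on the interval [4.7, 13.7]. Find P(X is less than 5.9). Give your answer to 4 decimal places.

0.4794

Conditional on each component, P(X < 5.9): 1: 0.998423; 2: 0.133333.
By total probability, P(X < 5.9) = 0.4·0.998423 + 0.6·0.133333 = 0.479369.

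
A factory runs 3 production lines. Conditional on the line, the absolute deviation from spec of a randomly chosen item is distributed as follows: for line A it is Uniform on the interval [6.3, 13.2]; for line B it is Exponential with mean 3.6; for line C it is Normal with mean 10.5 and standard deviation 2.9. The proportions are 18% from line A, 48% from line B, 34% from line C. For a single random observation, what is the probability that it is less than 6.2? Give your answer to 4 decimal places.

Conditional on each line, P(X < 6.2): A: 0; B: 0.821331; C: 0.0690693.
By total probability, P(X < 6.2) = 0.18·0 + 0.48·0.821331 + 0.34·0.0690693 = 0.417723.

0.4177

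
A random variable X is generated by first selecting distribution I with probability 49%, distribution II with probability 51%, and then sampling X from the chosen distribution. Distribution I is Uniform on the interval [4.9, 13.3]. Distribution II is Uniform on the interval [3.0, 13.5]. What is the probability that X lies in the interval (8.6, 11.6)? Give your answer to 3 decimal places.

0.321

Conditional on each component, P(8.6 < X < 11.6): I: 0.357143; II: 0.285714.
By total probability, P(8.6 < X < 11.6) = 0.49·0.357143 + 0.51·0.285714 = 0.320714.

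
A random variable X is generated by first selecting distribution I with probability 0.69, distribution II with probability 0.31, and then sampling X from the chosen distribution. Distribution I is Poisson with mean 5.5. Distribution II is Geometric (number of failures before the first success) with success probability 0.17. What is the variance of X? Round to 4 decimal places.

12.7797

Per component, I: μ=5.5, E[X²]=35.75; II: μ=4.88235, E[X²]=52.5571.
E[X] = 0.69·5.5 + 0.31·4.88235 = 5.30853.
E[X²] = 0.69·35.75 + 0.31·52.5571 = 40.9602.
Var(X) = E[X²] − (E[X])² = 40.9602 − 28.1805 = 12.7797.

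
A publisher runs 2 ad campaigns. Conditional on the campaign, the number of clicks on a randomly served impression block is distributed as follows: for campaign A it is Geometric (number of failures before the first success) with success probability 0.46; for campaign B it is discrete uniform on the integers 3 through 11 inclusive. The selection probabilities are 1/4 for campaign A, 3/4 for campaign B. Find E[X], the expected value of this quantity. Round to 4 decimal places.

Component means — A: 1.17391; B: 7.
E[X] = 0.25·1.17391 + 0.75·7 = 5.54348.

5.5435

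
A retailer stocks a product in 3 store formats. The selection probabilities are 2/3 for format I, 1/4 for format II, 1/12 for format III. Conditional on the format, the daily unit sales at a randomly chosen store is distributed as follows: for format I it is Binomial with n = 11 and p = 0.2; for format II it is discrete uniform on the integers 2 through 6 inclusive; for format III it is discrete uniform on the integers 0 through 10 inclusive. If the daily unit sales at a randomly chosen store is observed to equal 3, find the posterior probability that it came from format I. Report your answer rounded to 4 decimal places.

0.7194

Likelihoods P(X=3 | ·): I: 0.221459; II: 0.2; III: 0.0909091.
Posterior ∝ prior × likelihood. Numerator for I: 0.666667·0.221459 = 0.14764.
Normalizing constant: 0.666667·0.221459 + 0.25·0.2 + 0.0833333·0.0909091 = 0.205215.
P(I | observation) = 0.14764 / 0.205215 = 0.719437.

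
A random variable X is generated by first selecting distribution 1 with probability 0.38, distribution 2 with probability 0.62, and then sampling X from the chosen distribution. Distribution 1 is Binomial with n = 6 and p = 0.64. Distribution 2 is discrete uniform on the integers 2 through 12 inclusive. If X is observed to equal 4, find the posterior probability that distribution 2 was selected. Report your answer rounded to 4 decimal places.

0.3126

Likelihoods P(X=4 | ·): 1: 0.326149; 2: 0.0909091.
Posterior ∝ prior × likelihood. Numerator for 2: 0.62·0.0909091 = 0.0563636.
Normalizing constant: 0.38·0.326149 + 0.62·0.0909091 = 0.1803.
P(2 | observation) = 0.0563636 / 0.1803 = 0.31261.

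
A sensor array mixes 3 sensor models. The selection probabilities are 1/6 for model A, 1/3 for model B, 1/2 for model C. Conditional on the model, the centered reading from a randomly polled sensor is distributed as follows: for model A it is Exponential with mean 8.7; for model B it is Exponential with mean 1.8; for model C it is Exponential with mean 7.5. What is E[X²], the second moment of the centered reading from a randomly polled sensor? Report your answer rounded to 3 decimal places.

83.640

For each component E[X²] = Var + (mean)², giving A: 151.38; B: 6.48; C: 112.5.
Overall E[X²] = 0.166667·151.38 + 0.333333·6.48 + 0.5·112.5 = 83.64.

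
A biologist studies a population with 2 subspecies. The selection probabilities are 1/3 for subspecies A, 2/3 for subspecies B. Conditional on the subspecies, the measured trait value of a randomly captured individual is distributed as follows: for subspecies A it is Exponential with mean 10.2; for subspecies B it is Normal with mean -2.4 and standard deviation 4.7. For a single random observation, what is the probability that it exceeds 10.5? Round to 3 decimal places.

Conditional on each subspecies, P(X > 10.5): A: 0.357217; B: 0.00302849.
By total probability, P(X > 10.5) = 0.333333·0.357217 + 0.666667·0.00302849 = 0.121091.

0.121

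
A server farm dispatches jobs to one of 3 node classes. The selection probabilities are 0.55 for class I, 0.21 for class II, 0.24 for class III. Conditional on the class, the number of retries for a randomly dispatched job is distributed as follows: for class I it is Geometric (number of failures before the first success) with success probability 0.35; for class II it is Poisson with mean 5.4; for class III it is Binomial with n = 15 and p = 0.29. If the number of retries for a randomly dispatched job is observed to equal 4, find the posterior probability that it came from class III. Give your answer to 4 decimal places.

Likelihoods P(X=4 | ·): I: 0.0624772; II: 0.16002; III: 0.223134.
Posterior ∝ prior × likelihood. Numerator for III: 0.24·0.223134 = 0.0535522.
Normalizing constant: 0.55·0.0624772 + 0.21·0.16002 + 0.24·0.223134 = 0.121519.
P(III | observation) = 0.0535522 / 0.121519 = 0.440691.

0.4407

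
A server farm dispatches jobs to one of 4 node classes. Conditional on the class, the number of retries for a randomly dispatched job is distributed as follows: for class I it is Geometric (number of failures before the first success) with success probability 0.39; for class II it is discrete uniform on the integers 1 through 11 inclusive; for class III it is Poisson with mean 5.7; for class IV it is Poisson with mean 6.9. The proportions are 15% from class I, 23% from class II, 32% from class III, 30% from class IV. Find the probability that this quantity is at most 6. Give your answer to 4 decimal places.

0.6196

Conditional on each class, P(X ≤ 6): I: 0.968573; II: 0.545455; III: 0.654366; IV: 0.464715.
By total probability, P(X ≤ 6) = 0.15·0.968573 + 0.23·0.545455 + 0.32·0.654366 + 0.3·0.464715 = 0.619552.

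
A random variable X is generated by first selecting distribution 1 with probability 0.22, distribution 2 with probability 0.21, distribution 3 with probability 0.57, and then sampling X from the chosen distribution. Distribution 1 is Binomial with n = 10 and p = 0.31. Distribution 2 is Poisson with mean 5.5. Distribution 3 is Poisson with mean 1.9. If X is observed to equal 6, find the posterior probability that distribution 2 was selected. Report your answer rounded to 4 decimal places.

0.6894

Likelihoods P(X=6 | ·): 1: 0.042246; 2: 0.157117; 3: 0.00977304.
Posterior ∝ prior × likelihood. Numerator for 2: 0.21·0.157117 = 0.0329946.
Normalizing constant: 0.22·0.042246 + 0.21·0.157117 + 0.57·0.00977304 = 0.0478594.
P(2 | observation) = 0.0329946 / 0.0478594 = 0.689408.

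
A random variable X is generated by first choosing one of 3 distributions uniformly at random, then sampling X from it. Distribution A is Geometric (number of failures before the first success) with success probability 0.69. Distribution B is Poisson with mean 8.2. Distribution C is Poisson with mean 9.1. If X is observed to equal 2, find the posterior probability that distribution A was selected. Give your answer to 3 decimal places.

Likelihoods P(X=2 | ·): A: 0.066309; B: 0.00923385; C: 0.00462352.
Posterior ∝ prior × likelihood. Numerator for A: 0.333333·0.066309 = 0.022103.
Normalizing constant: 0.333333·0.066309 + 0.333333·0.00923385 + 0.333333·0.00462352 = 0.0267221.
P(A | observation) = 0.022103 / 0.0267221 = 0.827142.

0.827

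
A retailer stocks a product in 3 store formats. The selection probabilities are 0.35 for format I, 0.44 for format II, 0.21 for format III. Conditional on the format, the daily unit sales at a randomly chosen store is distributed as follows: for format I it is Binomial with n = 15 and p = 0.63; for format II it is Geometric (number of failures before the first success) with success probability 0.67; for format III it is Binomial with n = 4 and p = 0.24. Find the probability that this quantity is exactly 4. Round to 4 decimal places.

Conditional on each format, P(X = 4): I: 0.00382573; II: 0.00794567; III: 0.00331776.
By total probability, P(X = 4) = 0.35·0.00382573 + 0.44·0.00794567 + 0.21·0.00331776 = 0.00553183.

0.0055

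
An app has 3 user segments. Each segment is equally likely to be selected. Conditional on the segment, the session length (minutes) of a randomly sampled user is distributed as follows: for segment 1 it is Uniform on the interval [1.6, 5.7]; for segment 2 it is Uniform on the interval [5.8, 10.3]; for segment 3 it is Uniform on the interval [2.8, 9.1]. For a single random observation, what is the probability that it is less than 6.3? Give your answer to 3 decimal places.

0.556

Conditional on each segment, P(X < 6.3): 1: 1; 2: 0.111111; 3: 0.555556.
By total probability, P(X < 6.3) = 0.333333·1 + 0.333333·0.111111 + 0.333333·0.555556 = 0.555556.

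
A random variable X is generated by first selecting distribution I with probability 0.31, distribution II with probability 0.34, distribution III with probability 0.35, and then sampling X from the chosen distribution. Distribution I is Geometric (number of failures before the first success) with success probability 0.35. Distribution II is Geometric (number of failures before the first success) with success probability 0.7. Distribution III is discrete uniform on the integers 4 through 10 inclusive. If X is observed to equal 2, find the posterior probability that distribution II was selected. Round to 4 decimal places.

Likelihoods P(X=2 | ·): I: 0.147875; II: 0.063; III: 0.
Posterior ∝ prior × likelihood. Numerator for II: 0.34·0.063 = 0.02142.
Normalizing constant: 0.31·0.147875 + 0.34·0.063 + 0.35·0 = 0.0672613.
P(II | observation) = 0.02142 / 0.0672613 = 0.31846.

0.3185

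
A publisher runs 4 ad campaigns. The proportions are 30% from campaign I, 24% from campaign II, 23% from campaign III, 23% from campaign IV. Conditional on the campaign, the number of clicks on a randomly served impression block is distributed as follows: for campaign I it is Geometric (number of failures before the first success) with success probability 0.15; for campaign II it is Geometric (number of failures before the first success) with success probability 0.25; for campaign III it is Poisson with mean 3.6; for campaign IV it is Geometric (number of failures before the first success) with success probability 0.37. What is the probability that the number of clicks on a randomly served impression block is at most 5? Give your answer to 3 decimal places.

0.794

Conditional on each campaign, P(X ≤ 5): I: 0.62285; II: 0.822021; III: 0.844119; IV: 0.937476.
By total probability, P(X ≤ 5) = 0.3·0.62285 + 0.24·0.822021 + 0.23·0.844119 + 0.23·0.937476 = 0.793907.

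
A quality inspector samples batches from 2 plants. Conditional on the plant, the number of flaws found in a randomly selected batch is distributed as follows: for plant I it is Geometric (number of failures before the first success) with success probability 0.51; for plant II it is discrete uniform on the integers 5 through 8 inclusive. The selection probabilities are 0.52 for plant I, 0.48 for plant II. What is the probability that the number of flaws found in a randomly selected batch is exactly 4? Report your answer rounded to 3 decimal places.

Conditional on each plant, P(X = 4): I: 0.0294005; II: 0.
By total probability, P(X = 4) = 0.52·0.0294005 + 0.48·0 = 0.0152883.

0.015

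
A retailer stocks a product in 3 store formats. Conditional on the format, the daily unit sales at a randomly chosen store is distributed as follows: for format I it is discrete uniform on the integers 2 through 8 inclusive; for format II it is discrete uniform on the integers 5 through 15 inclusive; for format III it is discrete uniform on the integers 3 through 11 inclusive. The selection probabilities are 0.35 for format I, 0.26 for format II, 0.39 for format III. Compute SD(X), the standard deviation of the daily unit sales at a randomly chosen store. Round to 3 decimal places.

3.215

Per component, I: μ=5, E[X²]=29; II: μ=10, E[X²]=110; III: μ=7, E[X²]=55.6667.
E[X] = 0.35·5 + 0.26·10 + 0.39·7 = 7.08.
E[X²] = 0.35·29 + 0.26·110 + 0.39·55.6667 = 60.46.
Var(X) = E[X²] − (E[X])² = 60.46 − 50.1264 = 10.3336.
SD(X) = √10.3336 = 3.21459.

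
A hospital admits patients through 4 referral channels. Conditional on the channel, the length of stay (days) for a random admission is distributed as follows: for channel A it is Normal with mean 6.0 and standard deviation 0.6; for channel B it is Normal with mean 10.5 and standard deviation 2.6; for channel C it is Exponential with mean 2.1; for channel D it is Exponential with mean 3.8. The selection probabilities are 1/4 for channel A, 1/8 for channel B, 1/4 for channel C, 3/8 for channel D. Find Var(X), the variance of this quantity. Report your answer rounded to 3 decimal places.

14.070

Per component, A: μ=6, E[X²]=36.36; B: μ=10.5, E[X²]=117.01; C: μ=2.1, E[X²]=8.82; D: μ=3.8, E[X²]=28.88.
E[X] = 0.25·6 + 0.125·10.5 + 0.25·2.1 + 0.375·3.8 = 4.7625.
E[X²] = 0.25·36.36 + 0.125·117.01 + 0.25·8.82 + 0.375·28.88 = 36.7512.
Var(X) = E[X²] − (E[X])² = 36.7512 − 22.6814 = 14.0698.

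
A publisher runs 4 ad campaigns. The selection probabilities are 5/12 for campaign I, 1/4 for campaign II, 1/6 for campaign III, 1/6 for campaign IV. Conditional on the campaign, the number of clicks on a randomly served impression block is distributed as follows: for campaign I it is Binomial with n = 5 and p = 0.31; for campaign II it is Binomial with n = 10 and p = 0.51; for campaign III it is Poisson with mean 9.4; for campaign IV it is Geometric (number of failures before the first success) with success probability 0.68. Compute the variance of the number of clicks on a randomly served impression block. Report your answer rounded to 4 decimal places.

12.3036

Per component, I: μ=1.55, E[X²]=3.472; II: μ=5.1, E[X²]=28.509; III: μ=9.4, E[X²]=97.76; IV: μ=0.470588, E[X²]=0.913495.
E[X] = 0.416667·1.55 + 0.25·5.1 + 0.166667·9.4 + 0.166667·0.470588 = 3.56593.
E[X²] = 0.416667·3.472 + 0.25·28.509 + 0.166667·97.76 + 0.166667·0.913495 = 25.0195.
Var(X) = E[X²] − (E[X])² = 25.0195 − 12.7159 = 12.3036.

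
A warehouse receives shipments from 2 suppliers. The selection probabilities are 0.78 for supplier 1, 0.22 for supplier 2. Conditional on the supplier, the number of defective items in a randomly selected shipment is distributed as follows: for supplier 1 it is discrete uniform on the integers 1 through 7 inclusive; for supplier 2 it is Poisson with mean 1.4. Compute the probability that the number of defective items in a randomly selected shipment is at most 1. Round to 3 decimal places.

0.242

Conditional on each supplier, P(X ≤ 1): 1: 0.142857; 2: 0.591833.
By total probability, P(X ≤ 1) = 0.78·0.142857 + 0.22·0.591833 = 0.241632.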